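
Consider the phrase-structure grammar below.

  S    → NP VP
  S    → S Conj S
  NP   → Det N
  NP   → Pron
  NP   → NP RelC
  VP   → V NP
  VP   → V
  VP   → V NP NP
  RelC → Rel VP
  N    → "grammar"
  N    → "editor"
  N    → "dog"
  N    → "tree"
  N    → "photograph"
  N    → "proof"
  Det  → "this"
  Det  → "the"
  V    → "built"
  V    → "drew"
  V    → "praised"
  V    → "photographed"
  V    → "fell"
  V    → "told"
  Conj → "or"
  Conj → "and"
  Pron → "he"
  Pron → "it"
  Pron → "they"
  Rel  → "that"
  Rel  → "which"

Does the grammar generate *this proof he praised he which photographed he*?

Ungrammatical

For S → NP VP, the only prefix that parses as NP is 'this proof', but the remainder 'he praised he which photographed he' is not a VP under these rules. The alternative S rule S → S Conj S likewise has no satisfying split.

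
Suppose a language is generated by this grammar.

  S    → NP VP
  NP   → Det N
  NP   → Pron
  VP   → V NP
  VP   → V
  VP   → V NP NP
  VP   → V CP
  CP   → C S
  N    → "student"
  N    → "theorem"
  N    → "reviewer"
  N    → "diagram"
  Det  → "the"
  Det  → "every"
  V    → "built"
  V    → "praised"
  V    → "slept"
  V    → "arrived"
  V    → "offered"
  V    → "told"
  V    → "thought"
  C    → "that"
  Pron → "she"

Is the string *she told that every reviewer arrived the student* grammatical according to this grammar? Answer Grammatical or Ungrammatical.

S
  NP
    Pron: she
  VP
    V: told
    CP
      C: that
      S
        NP
          Det: every
          N: reviewer
        VP
          V: arrived
          NP
            Det: the
            N: student
Each bracket corresponds to one application of a listed rule, so the string is derivable from S.

Grammatical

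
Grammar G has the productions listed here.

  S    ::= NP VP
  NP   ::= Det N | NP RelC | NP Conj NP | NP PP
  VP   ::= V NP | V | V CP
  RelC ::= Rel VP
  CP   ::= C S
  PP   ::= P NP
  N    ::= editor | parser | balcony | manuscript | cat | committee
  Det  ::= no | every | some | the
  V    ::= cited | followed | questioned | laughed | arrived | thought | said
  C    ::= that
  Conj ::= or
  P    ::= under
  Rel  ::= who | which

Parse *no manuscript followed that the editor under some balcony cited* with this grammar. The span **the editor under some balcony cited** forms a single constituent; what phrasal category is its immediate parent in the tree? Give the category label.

CP

S
  NP
    Det: no
    N: manuscript
  VP
    V: followed
    CP
      C: that
      S
        NP
          NP
            Det: the
            N: editor
          PP
            P: under
            NP
              Det: some
              N: balcony
        VP
          V: cited
The span 'the editor under some balcony cited' is the S node built by S → NP VP.
Its mother is the CP built by CP → C S.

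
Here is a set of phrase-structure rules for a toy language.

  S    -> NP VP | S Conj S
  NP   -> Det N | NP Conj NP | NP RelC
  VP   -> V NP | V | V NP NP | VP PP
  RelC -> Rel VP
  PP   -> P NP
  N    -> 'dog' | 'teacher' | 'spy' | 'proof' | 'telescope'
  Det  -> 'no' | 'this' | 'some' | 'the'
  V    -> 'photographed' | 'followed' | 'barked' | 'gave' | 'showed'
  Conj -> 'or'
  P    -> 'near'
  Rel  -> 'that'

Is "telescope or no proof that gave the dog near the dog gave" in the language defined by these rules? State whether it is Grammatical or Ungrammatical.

Ungrammatical

For S → NP VP, no prefix of the string parses as an NP. The alternative S rule S → S Conj S likewise has no satisfying split.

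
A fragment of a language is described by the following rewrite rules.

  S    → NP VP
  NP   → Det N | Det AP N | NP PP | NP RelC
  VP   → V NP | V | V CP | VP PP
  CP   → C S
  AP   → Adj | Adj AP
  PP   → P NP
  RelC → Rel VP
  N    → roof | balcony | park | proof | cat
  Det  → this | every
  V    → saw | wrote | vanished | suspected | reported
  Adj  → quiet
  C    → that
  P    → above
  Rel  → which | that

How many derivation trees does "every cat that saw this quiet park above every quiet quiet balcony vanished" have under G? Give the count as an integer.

Two of the 3 distinct bracketings:
[S [NP [NP [NP [Det every] [N cat]] [RelC [Rel that] [VP [V saw] [NP [Det this] [AP [Adj quiet]] [N park]]]]] [PP [P above] [NP [Det every] [AP [Adj quiet] [AP [Adj quiet]]] [N balcony]]]] [VP [V vanished]]]
[S [NP [NP [Det every] [N cat]] [RelC [Rel that] [VP [V saw] [NP [NP [Det this] [AP [Adj quiet]] [N park]] [PP [P above] [NP [Det every] [AP [Adj quiet] [AP [Adj quiet]]] [N balcony]]]]]]] [VP [V vanished]]]
The trees differ in how a recursive rule is bracketed over the same span.

3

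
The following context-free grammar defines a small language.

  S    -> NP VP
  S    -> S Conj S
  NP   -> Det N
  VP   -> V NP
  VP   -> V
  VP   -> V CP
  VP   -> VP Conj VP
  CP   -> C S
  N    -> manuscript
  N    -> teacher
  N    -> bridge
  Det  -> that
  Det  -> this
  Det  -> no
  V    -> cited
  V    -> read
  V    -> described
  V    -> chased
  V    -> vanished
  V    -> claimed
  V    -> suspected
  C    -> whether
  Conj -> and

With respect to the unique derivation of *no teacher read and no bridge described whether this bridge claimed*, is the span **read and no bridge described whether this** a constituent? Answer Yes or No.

No

[S [S [NP [Det no] [N teacher]] [VP [V read]]] [Conj and] [S [NP [Det no] [N bridge]] [VP [V described] [CP [C whether] [S [NP [Det this] [N bridge]] [VP [V claimed]]]]]]]
The smallest constituent containing 'read and no bridge described whether this' is the S spanning 'no teacher read and no bridge described whether this bridge claimed'; no single node in the tree dominates exactly the given words.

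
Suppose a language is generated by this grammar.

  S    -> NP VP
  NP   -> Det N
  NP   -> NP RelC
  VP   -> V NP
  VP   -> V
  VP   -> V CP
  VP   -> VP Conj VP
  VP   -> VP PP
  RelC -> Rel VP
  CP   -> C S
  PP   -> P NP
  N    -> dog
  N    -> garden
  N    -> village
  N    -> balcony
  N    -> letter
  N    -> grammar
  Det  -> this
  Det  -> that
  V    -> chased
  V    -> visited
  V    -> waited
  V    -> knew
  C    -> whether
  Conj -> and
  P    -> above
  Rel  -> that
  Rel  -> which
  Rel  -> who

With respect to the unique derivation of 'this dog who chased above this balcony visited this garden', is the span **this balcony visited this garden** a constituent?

[S [NP [NP [Det this] [N dog]] [RelC [Rel who] [VP [VP [V chased]] [PP [P above] [NP [Det this] [N balcony]]]]]] [VP [V visited] [NP [Det this] [N garden]]]]
The smallest constituent containing 'this balcony visited this garden' is the S spanning 'this dog who chased above this balcony visited this garden'; no single node in the tree dominates exactly the given words.

No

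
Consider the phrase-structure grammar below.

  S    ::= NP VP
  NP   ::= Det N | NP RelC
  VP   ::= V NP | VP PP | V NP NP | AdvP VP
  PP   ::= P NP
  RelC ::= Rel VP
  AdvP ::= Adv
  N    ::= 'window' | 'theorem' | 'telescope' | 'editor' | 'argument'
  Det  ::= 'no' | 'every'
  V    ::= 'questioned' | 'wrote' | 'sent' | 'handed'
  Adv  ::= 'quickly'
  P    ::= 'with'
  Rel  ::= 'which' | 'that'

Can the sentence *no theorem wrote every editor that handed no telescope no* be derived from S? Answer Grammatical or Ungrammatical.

Ungrammatical

For S → NP VP, the only prefix that parses as NP is 'no theorem', but the remainder 'wrote every editor that handed no telescope no' is not a VP under these rules.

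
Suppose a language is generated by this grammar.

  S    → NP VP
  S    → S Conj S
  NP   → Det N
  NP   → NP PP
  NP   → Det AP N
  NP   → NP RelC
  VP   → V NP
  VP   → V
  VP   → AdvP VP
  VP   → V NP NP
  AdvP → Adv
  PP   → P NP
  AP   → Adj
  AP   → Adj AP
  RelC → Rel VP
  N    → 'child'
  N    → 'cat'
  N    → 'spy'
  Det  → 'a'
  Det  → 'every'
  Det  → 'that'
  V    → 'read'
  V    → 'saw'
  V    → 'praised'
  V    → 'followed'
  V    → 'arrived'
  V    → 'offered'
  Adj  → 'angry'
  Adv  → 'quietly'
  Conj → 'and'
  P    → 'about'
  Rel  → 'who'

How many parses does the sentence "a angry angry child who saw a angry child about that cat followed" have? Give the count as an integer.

2

The two bracketings:
[S [NP [NP [NP [Det a] [AP [Adj angry] [AP [Adj angry]]] [N child]] [RelC [Rel who] [VP [V saw] [NP [Det a] [AP [Adj angry]] [N child]]]]] [PP [P about] [NP [Det that] [N cat]]]] [VP [V followed]]]
[S [NP [NP [Det a] [AP [Adj angry] [AP [Adj angry]]] [N child]] [RelC [Rel who] [VP [V saw] [NP [NP [Det a] [AP [Adj angry]] [N child]] [PP [P about] [NP [Det that] [N cat]]]]]]] [VP [V followed]]]
The trees differ in how a recursive rule is bracketed over the same span.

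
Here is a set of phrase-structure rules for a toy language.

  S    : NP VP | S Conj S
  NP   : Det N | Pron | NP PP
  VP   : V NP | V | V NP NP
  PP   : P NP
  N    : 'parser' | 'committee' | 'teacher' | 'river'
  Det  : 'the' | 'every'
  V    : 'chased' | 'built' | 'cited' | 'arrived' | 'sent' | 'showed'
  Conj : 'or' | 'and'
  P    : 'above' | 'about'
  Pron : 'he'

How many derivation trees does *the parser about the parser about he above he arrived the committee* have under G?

5

Two of the 5 distinct bracketings:
[S [NP [NP [Det the] [N parser]] [PP [P about] [NP [NP [Det the] [N parser]] [PP [P about] [NP [NP [Pron he]] [PP [P above] [NP [Pron he]]]]]]]] [VP [V arrived] [NP [Det the] [N committee]]]]
[S [NP [NP [Det the] [N parser]] [PP [P about] [NP [NP [NP [Det the] [N parser]] [PP [P about] [NP [Pron he]]]] [PP [P above] [NP [Pron he]]]]]] [VP [V arrived] [NP [Det the] [N committee]]]]
The trees differ in how a recursive rule is bracketed over the same span.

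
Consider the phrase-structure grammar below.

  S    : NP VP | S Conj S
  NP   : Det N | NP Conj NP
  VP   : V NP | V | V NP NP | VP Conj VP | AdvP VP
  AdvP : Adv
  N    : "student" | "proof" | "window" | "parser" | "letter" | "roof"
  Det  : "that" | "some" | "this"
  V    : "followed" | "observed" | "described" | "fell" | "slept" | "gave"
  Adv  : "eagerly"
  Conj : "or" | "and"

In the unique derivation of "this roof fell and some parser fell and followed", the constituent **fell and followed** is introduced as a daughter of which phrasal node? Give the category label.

S

[S [S [NP [Det this] [N roof]] [VP [V fell]]] [Conj and] [S [NP [Det some] [N parser]] [VP [VP [V fell]] [Conj and] [VP [V followed]]]]]
The span 'fell and followed' is the VP node built by VP → VP Conj VP.
Its mother is the S built by S → NP VP.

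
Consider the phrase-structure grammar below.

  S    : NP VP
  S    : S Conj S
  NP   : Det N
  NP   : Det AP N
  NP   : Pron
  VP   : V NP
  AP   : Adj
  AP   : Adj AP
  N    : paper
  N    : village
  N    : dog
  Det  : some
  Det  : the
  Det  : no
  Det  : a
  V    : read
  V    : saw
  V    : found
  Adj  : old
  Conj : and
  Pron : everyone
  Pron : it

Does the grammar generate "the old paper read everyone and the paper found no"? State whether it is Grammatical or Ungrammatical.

Ungrammatical

For S → NP VP, the only prefix that parses as NP is 'the old paper', but the remainder 'read everyone and the paper found no' is not a VP under these rules. The alternative S rule S → S Conj S likewise has no satisfying split.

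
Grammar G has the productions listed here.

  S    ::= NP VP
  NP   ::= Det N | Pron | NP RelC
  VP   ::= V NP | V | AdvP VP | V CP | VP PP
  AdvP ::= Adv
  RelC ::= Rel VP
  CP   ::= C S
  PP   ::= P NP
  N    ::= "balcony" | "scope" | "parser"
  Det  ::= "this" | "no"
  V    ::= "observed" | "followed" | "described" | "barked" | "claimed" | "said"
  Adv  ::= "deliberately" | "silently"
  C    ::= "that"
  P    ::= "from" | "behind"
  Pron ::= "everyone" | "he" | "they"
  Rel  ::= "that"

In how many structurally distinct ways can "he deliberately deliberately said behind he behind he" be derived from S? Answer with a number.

6

Two of the 6 distinct bracketings:
[S [NP [Pron he]] [VP [AdvP [Adv deliberately]] [VP [AdvP [Adv deliberately]] [VP [VP [VP [V said]] [PP [P behind] [NP [Pron he]]]] [PP [P behind] [NP [Pron he]]]]]]]
[S [NP [Pron he]] [VP [AdvP [Adv deliberately]] [VP [VP [AdvP [Adv deliberately]] [VP [VP [V said]] [PP [P behind] [NP [Pron he]]]]] [PP [P behind] [NP [Pron he]]]]]]
The trees differ in how a recursive rule is bracketed over the same span.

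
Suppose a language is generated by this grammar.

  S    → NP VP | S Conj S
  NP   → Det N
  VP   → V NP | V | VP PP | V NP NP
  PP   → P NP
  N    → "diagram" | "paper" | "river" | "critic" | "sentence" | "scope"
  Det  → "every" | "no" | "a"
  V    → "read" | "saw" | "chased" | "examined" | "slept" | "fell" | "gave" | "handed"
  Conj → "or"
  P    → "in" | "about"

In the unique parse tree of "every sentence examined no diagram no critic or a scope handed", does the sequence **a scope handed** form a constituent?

[S [S [NP [Det every] [N sentence]] [VP [V examined] [NP [Det no] [N diagram]] [NP [Det no] [N critic]]]] [Conj or] [S [NP [Det a] [N scope]] [VP [V handed]]]]
The words 'a scope handed' are exhaustively dominated by a single S node (built by S → NP VP), so they form a constituent.

Yes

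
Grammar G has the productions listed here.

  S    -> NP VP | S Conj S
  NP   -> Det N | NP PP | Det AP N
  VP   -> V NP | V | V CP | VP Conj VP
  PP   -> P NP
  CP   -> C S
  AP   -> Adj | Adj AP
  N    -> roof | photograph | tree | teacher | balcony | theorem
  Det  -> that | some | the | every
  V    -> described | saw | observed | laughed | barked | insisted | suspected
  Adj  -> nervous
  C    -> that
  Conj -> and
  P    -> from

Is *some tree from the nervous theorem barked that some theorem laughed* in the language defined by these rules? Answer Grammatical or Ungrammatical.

[S [NP [NP [Det some] [N tree]] [PP [P from] [NP [Det the] [AP [Adj nervous]] [N theorem]]]] [VP [V barked] [CP [C that] [S [NP [Det some] [N theorem]] [VP [V laughed]]]]]]
The bracketing above is licensed at every node by one of the given productions, with S at the root.

Grammatical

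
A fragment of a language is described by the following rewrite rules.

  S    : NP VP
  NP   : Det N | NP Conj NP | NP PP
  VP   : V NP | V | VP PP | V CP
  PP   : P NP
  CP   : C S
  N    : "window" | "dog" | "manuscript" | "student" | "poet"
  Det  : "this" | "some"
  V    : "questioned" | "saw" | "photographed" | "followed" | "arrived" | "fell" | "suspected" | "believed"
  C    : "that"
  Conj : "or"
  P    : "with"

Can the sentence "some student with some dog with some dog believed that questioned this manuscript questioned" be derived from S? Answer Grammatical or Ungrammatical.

Ungrammatical

A C word can never sit immediately before a V word in any string this grammar generates, so the substring 'that questioned' rules out a derivation.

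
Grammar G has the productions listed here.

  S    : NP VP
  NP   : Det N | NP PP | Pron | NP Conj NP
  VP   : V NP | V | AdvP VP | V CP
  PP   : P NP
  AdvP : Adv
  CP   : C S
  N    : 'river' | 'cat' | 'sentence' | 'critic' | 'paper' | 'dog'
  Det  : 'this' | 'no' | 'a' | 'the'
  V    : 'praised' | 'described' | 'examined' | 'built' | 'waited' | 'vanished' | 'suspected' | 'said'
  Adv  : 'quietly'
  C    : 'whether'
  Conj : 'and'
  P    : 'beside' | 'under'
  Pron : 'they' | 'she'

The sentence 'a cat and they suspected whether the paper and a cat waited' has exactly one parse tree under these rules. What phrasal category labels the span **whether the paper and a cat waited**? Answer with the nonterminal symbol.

CP

[S [NP [NP [Det a] [N cat]] [Conj and] [NP [Pron they]]] [VP [V suspected] [CP [C whether] [S [NP [NP [Det the] [N paper]] [Conj and] [NP [Det a] [N cat]]] [VP [V waited]]]]]]
The span 'whether the paper and a cat waited' is the CP node built by CP → C S.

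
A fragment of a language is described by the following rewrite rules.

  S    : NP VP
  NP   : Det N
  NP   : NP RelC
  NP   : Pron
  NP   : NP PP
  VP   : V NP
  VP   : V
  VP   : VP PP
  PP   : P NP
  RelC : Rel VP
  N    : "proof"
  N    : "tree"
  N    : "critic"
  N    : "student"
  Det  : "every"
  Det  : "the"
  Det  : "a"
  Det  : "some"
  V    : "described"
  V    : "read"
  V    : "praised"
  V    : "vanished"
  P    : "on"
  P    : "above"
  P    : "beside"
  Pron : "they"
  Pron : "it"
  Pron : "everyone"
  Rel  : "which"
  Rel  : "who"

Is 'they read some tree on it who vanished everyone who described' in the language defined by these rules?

S
  NP
    Pron: they
  VP
    V: read
    NP
      NP
        NP
          Det: some
          N: tree
        PP
          P: on
          NP
            Pron: it
      RelC
        Rel: who
        VP
          V: vanished
          NP
            NP
              Pron: everyone
            RelC
              Rel: who
              VP
                V: described
Each bracket corresponds to one application of a listed rule, so the string is derivable from S.

Grammatical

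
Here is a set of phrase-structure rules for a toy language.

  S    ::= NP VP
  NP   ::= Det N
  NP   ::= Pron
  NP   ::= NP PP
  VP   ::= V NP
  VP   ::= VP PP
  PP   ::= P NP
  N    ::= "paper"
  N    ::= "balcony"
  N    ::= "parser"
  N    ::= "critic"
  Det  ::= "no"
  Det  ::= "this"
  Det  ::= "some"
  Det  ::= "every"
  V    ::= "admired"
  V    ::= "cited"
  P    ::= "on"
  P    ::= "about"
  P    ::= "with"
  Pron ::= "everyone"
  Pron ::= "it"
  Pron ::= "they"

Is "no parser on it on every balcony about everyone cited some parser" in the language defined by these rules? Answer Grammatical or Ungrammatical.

Grammatical

[S [NP [NP [Det no] [N parser]] [PP [P on] [NP [NP [Pron it]] [PP [P on] [NP [NP [Det every] [N balcony]] [PP [P about] [NP [Pron everyone]]]]]]]] [VP [V cited] [NP [Det some] [N parser]]]]
The bracketing above is licensed at every node by one of the given productions, with S at the root.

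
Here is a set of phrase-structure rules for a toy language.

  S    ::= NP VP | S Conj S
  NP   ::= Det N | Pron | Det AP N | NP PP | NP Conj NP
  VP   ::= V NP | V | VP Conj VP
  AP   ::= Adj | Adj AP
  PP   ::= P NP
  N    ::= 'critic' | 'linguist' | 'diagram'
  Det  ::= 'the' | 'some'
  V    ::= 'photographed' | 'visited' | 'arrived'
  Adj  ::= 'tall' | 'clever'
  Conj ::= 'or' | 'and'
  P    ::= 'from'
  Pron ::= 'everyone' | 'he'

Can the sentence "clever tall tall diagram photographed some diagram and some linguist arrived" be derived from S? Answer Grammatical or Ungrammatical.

For S → NP VP, no prefix of the string parses as an NP. The alternative S rule S → S Conj S likewise has no satisfying split.

Ungrammatical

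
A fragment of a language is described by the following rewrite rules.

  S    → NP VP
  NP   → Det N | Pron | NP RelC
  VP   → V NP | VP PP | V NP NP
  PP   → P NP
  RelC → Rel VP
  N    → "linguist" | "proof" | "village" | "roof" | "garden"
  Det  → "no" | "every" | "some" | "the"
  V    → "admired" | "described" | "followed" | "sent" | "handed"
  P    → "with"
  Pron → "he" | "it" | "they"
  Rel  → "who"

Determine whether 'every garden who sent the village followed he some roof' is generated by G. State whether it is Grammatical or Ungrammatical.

Grammatical

S
  NP
    NP
      Det: every
      N: garden
    RelC
      Rel: who
      VP
        V: sent
        NP
          Det: the
          N: village
  VP
    V: followed
    NP
      Pron: he
    NP
      Det: some
      N: roof
Every word is introduced by a lexical rule and the phrasal rules combine the resulting categories into a single S.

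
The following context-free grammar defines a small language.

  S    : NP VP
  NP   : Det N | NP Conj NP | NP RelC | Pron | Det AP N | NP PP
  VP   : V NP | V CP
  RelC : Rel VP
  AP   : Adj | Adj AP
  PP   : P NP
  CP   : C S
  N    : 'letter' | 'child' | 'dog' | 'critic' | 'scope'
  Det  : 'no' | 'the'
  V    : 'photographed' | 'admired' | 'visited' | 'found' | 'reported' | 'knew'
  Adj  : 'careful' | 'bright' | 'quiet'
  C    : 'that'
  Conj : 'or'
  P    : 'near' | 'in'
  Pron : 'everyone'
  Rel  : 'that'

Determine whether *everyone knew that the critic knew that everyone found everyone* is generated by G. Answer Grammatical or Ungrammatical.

Grammatical

[S [NP [Pron everyone]] [VP [V knew] [CP [C that] [S [NP [Det the] [N critic]] [VP [V knew] [CP [C that] [S [NP [Pron everyone]] [VP [V found] [NP [Pron everyone]]]]]]]]]]
Every word is introduced by a lexical rule and the phrasal rules combine the resulting categories into a single S.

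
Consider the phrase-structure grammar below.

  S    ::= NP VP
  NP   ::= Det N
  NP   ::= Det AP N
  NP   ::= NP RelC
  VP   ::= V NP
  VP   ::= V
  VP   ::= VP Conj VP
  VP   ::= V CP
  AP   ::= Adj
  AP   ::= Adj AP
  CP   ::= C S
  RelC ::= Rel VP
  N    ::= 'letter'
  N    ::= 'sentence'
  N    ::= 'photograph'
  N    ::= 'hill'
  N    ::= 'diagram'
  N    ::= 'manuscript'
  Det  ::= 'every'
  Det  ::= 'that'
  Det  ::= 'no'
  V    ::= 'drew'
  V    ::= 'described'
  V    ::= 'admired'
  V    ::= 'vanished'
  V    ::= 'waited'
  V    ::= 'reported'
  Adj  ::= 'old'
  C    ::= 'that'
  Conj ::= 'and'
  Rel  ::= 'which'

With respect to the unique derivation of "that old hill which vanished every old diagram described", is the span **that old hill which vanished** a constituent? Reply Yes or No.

No

[S [NP [NP [Det that] [AP [Adj old]] [N hill]] [RelC [Rel which] [VP [V vanished] [NP [Det every] [AP [Adj old]] [N diagram]]]]] [VP [V described]]]
The smallest constituent containing 'that old hill which vanished' is the NP spanning 'that old hill which vanished every old diagram'; no single node in the tree dominates exactly the given words.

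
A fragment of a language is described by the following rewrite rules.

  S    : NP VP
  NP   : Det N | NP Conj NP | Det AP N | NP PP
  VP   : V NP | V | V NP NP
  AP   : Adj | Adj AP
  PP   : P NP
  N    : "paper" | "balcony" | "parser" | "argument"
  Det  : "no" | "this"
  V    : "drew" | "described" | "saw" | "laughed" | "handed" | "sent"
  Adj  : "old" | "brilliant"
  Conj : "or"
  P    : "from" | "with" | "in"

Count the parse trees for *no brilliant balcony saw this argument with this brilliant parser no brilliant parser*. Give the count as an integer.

1

[S [NP [Det no] [AP [Adj brilliant]] [N balcony]] [VP [V saw] [NP [NP [Det this] [N argument]] [PP [P with] [NP [Det this] [AP [Adj brilliant]] [N parser]]]] [NP [Det no] [AP [Adj brilliant]] [N parser]]]]
No rule offers an alternative attachment or grouping for any span, so this is the only derivation.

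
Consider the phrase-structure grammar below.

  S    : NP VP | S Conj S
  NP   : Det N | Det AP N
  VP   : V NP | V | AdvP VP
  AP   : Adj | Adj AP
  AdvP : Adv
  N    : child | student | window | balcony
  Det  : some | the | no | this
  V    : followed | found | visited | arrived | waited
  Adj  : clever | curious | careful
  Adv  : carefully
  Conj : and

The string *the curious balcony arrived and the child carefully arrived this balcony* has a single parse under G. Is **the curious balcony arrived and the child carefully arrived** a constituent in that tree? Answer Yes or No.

No

[S [S [NP [Det the] [AP [Adj curious]] [N balcony]] [VP [V arrived]]] [Conj and] [S [NP [Det the] [N child]] [VP [AdvP [Adv carefully]] [VP [V arrived] [NP [Det this] [N balcony]]]]]]
The smallest constituent containing 'the curious balcony arrived and the child carefully arrived' is the S spanning 'the curious balcony arrived and the child carefully arrived this balcony'; no single node in the tree dominates exactly the given words.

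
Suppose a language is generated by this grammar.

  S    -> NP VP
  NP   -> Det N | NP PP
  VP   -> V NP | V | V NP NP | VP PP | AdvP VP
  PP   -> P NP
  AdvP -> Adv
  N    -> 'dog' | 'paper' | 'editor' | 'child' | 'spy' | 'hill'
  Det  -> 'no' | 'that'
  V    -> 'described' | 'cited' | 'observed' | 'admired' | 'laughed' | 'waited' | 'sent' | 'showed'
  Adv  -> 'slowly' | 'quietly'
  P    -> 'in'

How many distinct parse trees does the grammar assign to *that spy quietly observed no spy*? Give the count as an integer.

1

[S [NP [Det that] [N spy]] [VP [AdvP [Adv quietly]] [VP [V observed] [NP [Det no] [N spy]]]]]
No rule offers an alternative attachment or grouping for any span, so this is the only derivation.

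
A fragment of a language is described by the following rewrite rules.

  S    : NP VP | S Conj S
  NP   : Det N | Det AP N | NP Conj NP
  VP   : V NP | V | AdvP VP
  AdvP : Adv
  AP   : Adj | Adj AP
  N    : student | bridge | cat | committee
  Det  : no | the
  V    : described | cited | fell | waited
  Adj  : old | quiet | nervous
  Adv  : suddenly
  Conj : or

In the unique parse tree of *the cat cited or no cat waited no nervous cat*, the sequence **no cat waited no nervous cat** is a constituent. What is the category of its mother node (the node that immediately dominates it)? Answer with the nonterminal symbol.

S

S
  S
    NP
      Det: the
      N: cat
    VP
      V: cited
  Conj: or
  S
    NP
      Det: no
      N: cat
    VP
      V: waited
      NP
        Det: no
        AP
          Adj: nervous
        N: cat
The span 'no cat waited no nervous cat' is the S node built by S → NP VP.
Its mother is the S built by S → S Conj S.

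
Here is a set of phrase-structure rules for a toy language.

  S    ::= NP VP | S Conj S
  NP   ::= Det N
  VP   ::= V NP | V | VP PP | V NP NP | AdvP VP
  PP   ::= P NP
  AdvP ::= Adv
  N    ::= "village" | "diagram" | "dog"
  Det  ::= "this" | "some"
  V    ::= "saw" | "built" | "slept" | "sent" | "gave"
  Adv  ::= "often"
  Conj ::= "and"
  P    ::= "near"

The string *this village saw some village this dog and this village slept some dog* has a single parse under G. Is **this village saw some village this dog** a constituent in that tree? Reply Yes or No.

[S [S [NP [Det this] [N village]] [VP [V saw] [NP [Det some] [N village]] [NP [Det this] [N dog]]]] [Conj and] [S [NP [Det this] [N village]] [VP [V slept] [NP [Det some] [N dog]]]]]
The words 'this village saw some village this dog' are exhaustively dominated by a single S node (built by S → NP VP), so they form a constituent.

Yes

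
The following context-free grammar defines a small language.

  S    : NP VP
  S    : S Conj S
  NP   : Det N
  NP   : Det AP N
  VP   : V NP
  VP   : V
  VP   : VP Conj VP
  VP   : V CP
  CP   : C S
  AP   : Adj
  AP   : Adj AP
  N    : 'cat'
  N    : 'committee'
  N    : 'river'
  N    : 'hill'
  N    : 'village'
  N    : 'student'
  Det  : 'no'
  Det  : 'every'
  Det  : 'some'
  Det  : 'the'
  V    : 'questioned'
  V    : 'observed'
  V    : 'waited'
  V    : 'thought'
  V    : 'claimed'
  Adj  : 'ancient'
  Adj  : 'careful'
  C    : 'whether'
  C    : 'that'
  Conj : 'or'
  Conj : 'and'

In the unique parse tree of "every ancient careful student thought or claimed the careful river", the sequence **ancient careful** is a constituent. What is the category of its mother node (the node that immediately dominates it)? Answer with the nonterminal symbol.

[S [NP [Det every] [AP [Adj ancient] [AP [Adj careful]]] [N student]] [VP [VP [V thought]] [Conj or] [VP [V claimed] [NP [Det the] [AP [Adj careful]] [N river]]]]]
The span 'ancient careful' is the AP node built by AP → Adj AP.
Its mother is the NP built by NP → Det AP N.

NP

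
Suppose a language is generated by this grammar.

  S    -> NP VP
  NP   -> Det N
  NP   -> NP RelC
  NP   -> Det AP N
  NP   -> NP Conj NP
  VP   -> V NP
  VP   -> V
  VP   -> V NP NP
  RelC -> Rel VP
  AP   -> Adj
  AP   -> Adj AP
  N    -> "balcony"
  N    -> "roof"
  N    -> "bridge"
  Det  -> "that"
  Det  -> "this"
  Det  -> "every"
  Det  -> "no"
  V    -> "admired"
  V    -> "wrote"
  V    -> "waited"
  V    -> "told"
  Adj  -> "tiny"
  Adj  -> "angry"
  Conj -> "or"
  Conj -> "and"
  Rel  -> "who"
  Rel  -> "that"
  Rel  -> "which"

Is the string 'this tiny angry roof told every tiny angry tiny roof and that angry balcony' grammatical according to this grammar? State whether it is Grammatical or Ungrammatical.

Grammatical

S
  NP
    Det: this
    AP
      Adj: tiny
      AP
        Adj: angry
    N: roof
  VP
    V: told
    NP
      NP
        Det: every
        AP
          Adj: tiny
          AP
            Adj: angry
            AP
              Adj: tiny
        N: roof
      Conj: and
      NP
        Det: that
        AP
          Adj: angry
        N: balcony
Each bracket corresponds to one application of a listed rule, so the string is derivable from S.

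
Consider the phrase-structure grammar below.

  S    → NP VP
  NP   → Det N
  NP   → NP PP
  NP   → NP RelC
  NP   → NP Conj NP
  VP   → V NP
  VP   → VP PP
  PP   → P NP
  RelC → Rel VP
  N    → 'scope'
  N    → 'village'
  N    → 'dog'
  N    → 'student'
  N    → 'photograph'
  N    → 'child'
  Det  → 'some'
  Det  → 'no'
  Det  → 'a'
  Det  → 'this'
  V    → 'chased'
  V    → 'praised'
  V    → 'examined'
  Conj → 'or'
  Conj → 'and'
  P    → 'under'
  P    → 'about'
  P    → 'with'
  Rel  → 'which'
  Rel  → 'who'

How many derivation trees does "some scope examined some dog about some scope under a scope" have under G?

5

Two of the 5 distinct bracketings:
[S [NP [Det some] [N scope]] [VP [V examined] [NP [NP [Det some] [N dog]] [PP [P about] [NP [NP [Det some] [N scope]] [PP [P under] [NP [Det a] [N scope]]]]]]]]
[S [NP [Det some] [N scope]] [VP [V examined] [NP [NP [NP [Det some] [N dog]] [PP [P about] [NP [Det some] [N scope]]]] [PP [P under] [NP [Det a] [N scope]]]]]]
The trees differ in how a recursive rule is bracketed over the same span.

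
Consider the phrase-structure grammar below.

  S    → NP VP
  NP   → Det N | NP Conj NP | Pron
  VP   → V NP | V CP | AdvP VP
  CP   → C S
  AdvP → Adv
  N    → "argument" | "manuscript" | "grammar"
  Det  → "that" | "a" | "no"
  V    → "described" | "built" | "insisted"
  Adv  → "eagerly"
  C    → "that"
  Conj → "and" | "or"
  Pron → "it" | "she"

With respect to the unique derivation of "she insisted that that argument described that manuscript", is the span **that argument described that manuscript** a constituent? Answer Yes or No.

[S [NP [Pron she]] [VP [V insisted] [CP [C that] [S [NP [Det that] [N argument]] [VP [V described] [NP [Det that] [N manuscript]]]]]]]
The words 'that argument described that manuscript' are exhaustively dominated by a single S node (built by S → NP VP), so they form a constituent.

Yes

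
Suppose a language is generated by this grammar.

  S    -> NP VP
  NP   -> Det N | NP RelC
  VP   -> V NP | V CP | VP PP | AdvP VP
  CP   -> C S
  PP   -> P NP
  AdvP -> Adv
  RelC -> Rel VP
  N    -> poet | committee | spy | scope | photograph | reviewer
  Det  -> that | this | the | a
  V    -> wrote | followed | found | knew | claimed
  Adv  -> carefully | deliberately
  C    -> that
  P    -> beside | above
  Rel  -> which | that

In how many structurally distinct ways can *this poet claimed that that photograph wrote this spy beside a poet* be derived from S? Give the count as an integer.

The two bracketings:
[S [NP [Det this] [N poet]] [VP [V claimed] [CP [C that] [S [NP [Det that] [N photograph]] [VP [VP [V wrote] [NP [Det this] [N spy]]] [PP [P beside] [NP [Det a] [N poet]]]]]]]]
[S [NP [Det this] [N poet]] [VP [VP [V claimed] [CP [C that] [S [NP [Det that] [N photograph]] [VP [V wrote] [NP [Det this] [N spy]]]]]] [PP [P beside] [NP [Det a] [N poet]]]]]
The trees differ in how a recursive rule is bracketed over the same span.

2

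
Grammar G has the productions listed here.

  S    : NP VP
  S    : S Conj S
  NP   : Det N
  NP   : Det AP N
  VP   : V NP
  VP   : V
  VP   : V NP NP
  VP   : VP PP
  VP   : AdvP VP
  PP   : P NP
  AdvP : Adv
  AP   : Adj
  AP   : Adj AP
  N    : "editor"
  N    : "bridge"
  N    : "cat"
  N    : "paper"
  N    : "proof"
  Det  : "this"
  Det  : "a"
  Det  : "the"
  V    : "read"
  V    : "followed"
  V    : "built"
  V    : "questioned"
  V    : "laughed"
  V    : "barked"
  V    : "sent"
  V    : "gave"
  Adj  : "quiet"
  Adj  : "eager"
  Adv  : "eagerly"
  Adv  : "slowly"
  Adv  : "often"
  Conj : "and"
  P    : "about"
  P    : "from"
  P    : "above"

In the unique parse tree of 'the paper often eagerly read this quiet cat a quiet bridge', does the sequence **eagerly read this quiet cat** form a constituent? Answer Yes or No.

No

[S [NP [Det the] [N paper]] [VP [AdvP [Adv often]] [VP [AdvP [Adv eagerly]] [VP [V read] [NP [Det this] [AP [Adj quiet]] [N cat]] [NP [Det a] [AP [Adj quiet]] [N bridge]]]]]]
The smallest constituent containing 'eagerly read this quiet cat' is the VP spanning 'eagerly read this quiet cat a quiet bridge'; no single node in the tree dominates exactly the given words.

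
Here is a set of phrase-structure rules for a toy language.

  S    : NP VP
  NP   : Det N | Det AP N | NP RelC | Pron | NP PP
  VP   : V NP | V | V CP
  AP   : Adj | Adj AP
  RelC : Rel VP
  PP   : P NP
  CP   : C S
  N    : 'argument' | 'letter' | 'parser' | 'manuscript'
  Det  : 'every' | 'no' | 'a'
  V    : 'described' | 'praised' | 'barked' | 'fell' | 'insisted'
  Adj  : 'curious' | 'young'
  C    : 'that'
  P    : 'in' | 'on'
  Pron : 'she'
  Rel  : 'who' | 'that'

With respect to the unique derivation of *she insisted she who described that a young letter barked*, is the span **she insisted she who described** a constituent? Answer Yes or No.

[S [NP [Pron she]] [VP [V insisted] [NP [NP [Pron she]] [RelC [Rel who] [VP [V described] [CP [C that] [S [NP [Det a] [AP [Adj young]] [N letter]] [VP [V barked]]]]]]]]]
The smallest constituent containing 'she insisted she who described' is the S spanning 'she insisted she who described that a young letter barked'; no single node in the tree dominates exactly the given words.

No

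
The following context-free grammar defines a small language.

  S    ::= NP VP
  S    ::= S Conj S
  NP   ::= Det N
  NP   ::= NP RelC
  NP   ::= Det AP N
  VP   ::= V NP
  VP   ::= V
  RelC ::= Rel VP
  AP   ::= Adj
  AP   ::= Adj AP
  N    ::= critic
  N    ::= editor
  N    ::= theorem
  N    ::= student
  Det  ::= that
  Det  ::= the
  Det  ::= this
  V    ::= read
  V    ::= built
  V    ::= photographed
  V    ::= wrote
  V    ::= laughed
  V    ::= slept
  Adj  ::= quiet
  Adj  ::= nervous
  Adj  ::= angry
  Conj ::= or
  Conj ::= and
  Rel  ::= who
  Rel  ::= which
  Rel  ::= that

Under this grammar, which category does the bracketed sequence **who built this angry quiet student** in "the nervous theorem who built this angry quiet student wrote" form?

RelC

S
  NP
    NP
      Det: the
      AP
        Adj: nervous
      N: theorem
    RelC
      Rel: who
      VP
        V: built
        NP
          Det: this
          AP
            Adj: angry
            AP
              Adj: quiet
          N: student
  VP
    V: wrote
The span 'who built this angry quiet student' is the RelC node built by RelC → Rel VP.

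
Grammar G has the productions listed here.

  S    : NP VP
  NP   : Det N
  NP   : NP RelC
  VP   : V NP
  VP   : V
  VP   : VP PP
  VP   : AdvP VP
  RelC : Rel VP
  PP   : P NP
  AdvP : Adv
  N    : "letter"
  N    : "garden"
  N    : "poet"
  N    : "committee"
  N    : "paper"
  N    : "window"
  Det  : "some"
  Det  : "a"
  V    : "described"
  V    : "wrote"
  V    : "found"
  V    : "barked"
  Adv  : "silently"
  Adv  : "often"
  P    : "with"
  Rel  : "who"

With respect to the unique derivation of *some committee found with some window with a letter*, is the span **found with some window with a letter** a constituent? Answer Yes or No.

Yes

[S [NP [Det some] [N committee]] [VP [VP [VP [V found]] [PP [P with] [NP [Det some] [N window]]]] [PP [P with] [NP [Det a] [N letter]]]]]
The words 'found with some window with a letter' are exhaustively dominated by a single VP node (built by VP → VP PP), so they form a constituent.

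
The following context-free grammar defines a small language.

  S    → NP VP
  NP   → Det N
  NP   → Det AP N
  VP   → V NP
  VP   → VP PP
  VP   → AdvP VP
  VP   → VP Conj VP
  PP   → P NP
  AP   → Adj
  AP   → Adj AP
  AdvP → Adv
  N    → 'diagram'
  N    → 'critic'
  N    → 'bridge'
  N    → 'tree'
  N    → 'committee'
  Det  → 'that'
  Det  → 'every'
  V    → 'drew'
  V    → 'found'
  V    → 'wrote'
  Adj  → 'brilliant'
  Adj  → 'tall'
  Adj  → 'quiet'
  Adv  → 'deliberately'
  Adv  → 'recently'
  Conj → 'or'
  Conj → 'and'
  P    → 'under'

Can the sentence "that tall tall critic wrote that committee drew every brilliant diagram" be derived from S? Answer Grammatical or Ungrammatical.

For S → NP VP, the only prefix that parses as NP is 'that tall tall critic', but the remainder 'wrote that committee drew every brilliant diagram' is not a VP under these rules.

Ungrammatical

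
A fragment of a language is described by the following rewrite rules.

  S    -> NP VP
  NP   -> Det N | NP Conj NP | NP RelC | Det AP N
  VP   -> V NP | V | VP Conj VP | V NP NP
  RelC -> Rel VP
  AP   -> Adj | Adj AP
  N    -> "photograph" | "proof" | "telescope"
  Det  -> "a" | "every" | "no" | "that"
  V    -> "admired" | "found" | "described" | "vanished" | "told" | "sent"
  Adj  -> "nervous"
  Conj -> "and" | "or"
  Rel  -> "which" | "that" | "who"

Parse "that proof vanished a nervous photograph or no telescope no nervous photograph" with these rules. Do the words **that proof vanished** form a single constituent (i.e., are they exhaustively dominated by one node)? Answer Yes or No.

[S [NP [Det that] [N proof]] [VP [V vanished] [NP [NP [Det a] [AP [Adj nervous]] [N photograph]] [Conj or] [NP [Det no] [N telescope]]] [NP [Det no] [AP [Adj nervous]] [N photograph]]]]
The smallest constituent containing 'that proof vanished' is the S spanning 'that proof vanished a nervous photograph or no telescope no nervous photograph'; no single node in the tree dominates exactly the given words.

No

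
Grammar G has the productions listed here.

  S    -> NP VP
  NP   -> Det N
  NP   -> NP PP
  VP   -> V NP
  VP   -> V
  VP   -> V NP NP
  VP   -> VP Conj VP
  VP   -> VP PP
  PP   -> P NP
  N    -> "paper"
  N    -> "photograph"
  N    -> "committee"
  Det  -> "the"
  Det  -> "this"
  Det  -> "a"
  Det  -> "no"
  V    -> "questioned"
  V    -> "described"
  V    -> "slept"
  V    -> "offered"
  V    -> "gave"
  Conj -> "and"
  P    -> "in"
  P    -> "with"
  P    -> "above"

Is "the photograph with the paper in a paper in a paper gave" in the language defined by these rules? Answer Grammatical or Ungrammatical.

Grammatical

[S [NP [NP [Det the] [N photograph]] [PP [P with] [NP [NP [Det the] [N paper]] [PP [P in] [NP [NP [Det a] [N paper]] [PP [P in] [NP [Det a] [N paper]]]]]]]] [VP [V gave]]]
The bracketing above is licensed at every node by one of the given productions, with S at the root.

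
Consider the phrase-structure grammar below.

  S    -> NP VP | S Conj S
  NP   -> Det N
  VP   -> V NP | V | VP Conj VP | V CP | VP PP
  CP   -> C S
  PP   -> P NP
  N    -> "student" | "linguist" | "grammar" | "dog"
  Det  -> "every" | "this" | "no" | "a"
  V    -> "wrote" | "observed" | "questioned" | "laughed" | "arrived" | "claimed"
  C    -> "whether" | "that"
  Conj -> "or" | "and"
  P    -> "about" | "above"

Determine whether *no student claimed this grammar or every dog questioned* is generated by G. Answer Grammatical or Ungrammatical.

[S [S [NP [Det no] [N student]] [VP [V claimed] [NP [Det this] [N grammar]]]] [Conj or] [S [NP [Det every] [N dog]] [VP [V questioned]]]]
The bracketing above is licensed at every node by one of the given productions, with S at the root.

Grammatical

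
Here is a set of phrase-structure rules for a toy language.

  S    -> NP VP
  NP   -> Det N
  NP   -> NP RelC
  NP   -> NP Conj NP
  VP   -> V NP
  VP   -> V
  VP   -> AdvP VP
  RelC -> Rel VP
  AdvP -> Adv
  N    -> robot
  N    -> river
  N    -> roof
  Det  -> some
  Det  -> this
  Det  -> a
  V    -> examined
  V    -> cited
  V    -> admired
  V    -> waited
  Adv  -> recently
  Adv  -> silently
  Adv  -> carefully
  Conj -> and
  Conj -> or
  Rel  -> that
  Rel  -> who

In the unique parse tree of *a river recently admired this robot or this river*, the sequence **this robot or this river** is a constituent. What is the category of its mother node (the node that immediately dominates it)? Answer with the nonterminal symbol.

[S [NP [Det a] [N river]] [VP [AdvP [Adv recently]] [VP [V admired] [NP [NP [Det this] [N robot]] [Conj or] [NP [Det this] [N river]]]]]]
The span 'this robot or this river' is the NP node built by NP → NP Conj NP.
Its mother is the VP built by VP → V NP.

VP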